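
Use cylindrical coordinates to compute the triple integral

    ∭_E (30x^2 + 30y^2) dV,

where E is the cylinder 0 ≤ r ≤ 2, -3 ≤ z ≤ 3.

In cylindrical coordinates, x = r cos(θ), y = r sin(θ), z = z, and dV = r dr dθ dz.

The integrand becomes 30r^2, so

    ∭_E (30x^2 + 30y^2) dV = ∫_{0}^{2π} ∫_{0}^{2} ∫_{-3}^{3} (30r^2) · r dz dr dθ.

Inner (z): 180r^3.
Middle (r from 0 to 2): 720.
Outer (θ): 1440π.

Therefore the triple integral equals 1440π.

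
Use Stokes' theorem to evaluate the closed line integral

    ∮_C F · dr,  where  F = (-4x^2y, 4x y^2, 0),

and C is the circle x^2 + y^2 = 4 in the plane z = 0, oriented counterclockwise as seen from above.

Let S be the flat disk x^2 + y^2 ≤ 4 in the plane z = 0, with upward unit normal n̂ = ẑ. By Stokes' theorem,

    ∮_C F · dr = ∬_S (∇ × F) · n̂ dS = ∬_D (curl F)_z dA,

where D is the disk x^2 + y^2 ≤ 4.

Compute the curl of F = (-4x^2y, 4x y^2, 0):
    (∇ × F)_x = ∂F_z/∂y - ∂F_y/∂z = 0,
    (∇ × F)_y = ∂F_x/∂z - ∂F_z/∂x = 0,
    (∇ × F)_z = ∂F_y/∂x - ∂F_x/∂y = 4x^2 + 4y^2.

On z = 0, (curl F)_z = 4x^2 + 4y^2.

Convert to polar (x = r cos θ, y = r sin θ, dA = r dr dθ); the integrand becomes 4r^2, so

    ∬_D (curl F)_z dA = ∫_0^{2π} ∫_0^{2} (4r^2) · r dr dθ.

Inner (r from 0 to 2): 16.
Outer (θ from 0 to 2π): 32π.

Therefore ∮_C F · dr = 32π.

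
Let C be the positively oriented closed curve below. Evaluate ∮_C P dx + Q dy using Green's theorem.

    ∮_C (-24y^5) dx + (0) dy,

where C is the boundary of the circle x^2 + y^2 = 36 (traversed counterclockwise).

Green's theorem converts the closed line integral into a double integral over the enclosed region D:

    ∮_C P dx + Q dy = ∬_D (∂Q/∂x - ∂P/∂y) dA.

Here P = -24y^5, Q = 0, so

    ∂Q/∂x = 0,    ∂P/∂y = -120y^4,
    ∂Q/∂x - ∂P/∂y = 120y^4.

D is the region x^2 + y^2 ≤ 36. Evaluating the double integral:

In polar coordinates (x = r cos θ, y = r sin θ, dA = r dr dθ) the integrand becomes 120r^4sin(θ)^4, so

    ∬_D (120y^4) dA = ∫_0^{2π} ∫_0^{6} (120r^4sin(θ)^4) · r dr dθ.

Inner (r from 0 to 6): 933120sin(θ)^4.
Outer (θ from 0 to 2π): 699840π.

Therefore ∮_C P dx + Q dy = 699840π.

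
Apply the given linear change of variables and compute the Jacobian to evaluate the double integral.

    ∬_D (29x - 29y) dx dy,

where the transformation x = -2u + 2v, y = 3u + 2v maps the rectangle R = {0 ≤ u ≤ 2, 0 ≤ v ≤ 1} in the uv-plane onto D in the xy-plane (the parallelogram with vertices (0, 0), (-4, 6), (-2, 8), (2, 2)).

Compute the Jacobian determinant of (x, y) with respect to (u, v):

    ∂(x,y)/∂(u,v) = | -2  2 | = (-2)(2) - (2)(3) = -10.
                   | 3  2 |

Its absolute value is |J| = 10 (the area scaling factor).

Substituting x = -2u + 2v, y = 3u + 2v into the integrand,

    29x - 29y → -145u,

so the integral becomes

    ∬_R (-145u) · |J| du dv = ∫_0^2 ∫_0^1 (-1450u) dv du.

Inner (v): -1450u.
Outer (u): -2900.

Therefore ∬_D (29x - 29y) dx dy = -2900.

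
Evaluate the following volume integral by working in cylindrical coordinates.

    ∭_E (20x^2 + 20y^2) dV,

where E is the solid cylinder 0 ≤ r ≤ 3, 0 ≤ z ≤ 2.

In cylindrical coordinates, x = r cos(θ), y = r sin(θ), z = z, and dV = r dr dθ dz.

The integrand becomes 20r^2, so

    ∭_E (20x^2 + 20y^2) dV = ∫_{0}^{2π} ∫_{0}^{3} ∫_{0}^{2} (20r^2) · r dz dr dθ.

Inner (z): 40r^3.
Middle (r from 0 to 3): 810.
Outer (θ): 1620π.

Therefore the triple integral equals 1620π.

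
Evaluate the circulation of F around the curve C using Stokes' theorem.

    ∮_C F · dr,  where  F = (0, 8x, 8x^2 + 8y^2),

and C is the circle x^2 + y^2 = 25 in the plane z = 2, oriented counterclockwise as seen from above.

Let S be the flat disk x^2 + y^2 ≤ 25 in the plane z = 2, with upward unit normal n̂ = ẑ. By Stokes' theorem,

    ∮_C F · dr = ∬_S (∇ × F) · n̂ dS = ∬_D (curl F)_z dA,

where D is the disk x^2 + y^2 ≤ 25.

Compute the curl of F = (0, 8x, 8x^2 + 8y^2):
    (∇ × F)_x = ∂F_z/∂y - ∂F_y/∂z = 16y,
    (∇ × F)_y = ∂F_x/∂z - ∂F_z/∂x = -16x,
    (∇ × F)_z = ∂F_y/∂x - ∂F_x/∂y = 8.

On z = 2, (curl F)_z = 8.

Convert to polar (x = r cos θ, y = r sin θ, dA = r dr dθ); the integrand becomes 8, so

    ∬_D (curl F)_z dA = ∫_0^{2π} ∫_0^{5} (8) · r dr dθ.

Inner (r from 0 to 5): 100.
Outer (θ from 0 to 2π): 200π.

Therefore ∮_C F · dr = 200π.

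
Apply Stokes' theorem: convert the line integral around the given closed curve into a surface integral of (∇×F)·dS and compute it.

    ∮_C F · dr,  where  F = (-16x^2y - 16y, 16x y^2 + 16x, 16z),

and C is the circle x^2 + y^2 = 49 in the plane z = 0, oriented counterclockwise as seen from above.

Let S be the flat disk x^2 + y^2 ≤ 49 in the plane z = 0, with upward unit normal n̂ = ẑ. By Stokes' theorem,

    ∮_C F · dr = ∬_S (∇ × F) · n̂ dS = ∬_D (curl F)_z dA,

where D is the disk x^2 + y^2 ≤ 49.

Compute the curl of F = (-16x^2y - 16y, 16x y^2 + 16x, 16z):
    (∇ × F)_x = ∂F_z/∂y - ∂F_y/∂z = 0,
    (∇ × F)_y = ∂F_x/∂z - ∂F_z/∂x = 0,
    (∇ × F)_z = ∂F_y/∂x - ∂F_x/∂y = 16x^2 + 16y^2 + 32.

On z = 0, (curl F)_z = 16x^2 + 16y^2 + 32.

Convert to polar (x = r cos θ, y = r sin θ, dA = r dr dθ); the integrand becomes 16r^2 + 32, so

    ∬_D (curl F)_z dA = ∫_0^{2π} ∫_0^{7} (16r^2 + 32) · r dr dθ.

Inner (r from 0 to 7): 10388.
Outer (θ from 0 to 2π): 20776π.

Therefore ∮_C F · dr = 20776π.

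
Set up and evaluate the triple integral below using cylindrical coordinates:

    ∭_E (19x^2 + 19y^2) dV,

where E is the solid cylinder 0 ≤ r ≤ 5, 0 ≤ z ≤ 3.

In cylindrical coordinates, x = r cos(θ), y = r sin(θ), z = z, and dV = r dr dθ dz.

The integrand becomes 19r^2, so

    ∭_E (19x^2 + 19y^2) dV = ∫_{0}^{2π} ∫_{0}^{5} ∫_{0}^{3} (19r^2) · r dz dr dθ.

Inner (z): 57r^3.
Middle (r from 0 to 5): 35625/4.
Outer (θ): 35625π/2.

Therefore the triple integral equals 35625π/2.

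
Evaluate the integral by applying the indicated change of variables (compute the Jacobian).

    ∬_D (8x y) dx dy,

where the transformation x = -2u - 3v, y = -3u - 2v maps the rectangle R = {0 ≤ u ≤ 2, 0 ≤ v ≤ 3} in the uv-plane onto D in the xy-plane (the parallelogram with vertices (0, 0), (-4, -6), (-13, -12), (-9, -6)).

Compute the Jacobian determinant of (x, y) with respect to (u, v):

    ∂(x,y)/∂(u,v) = | -2  -3 | = (-2)(-2) - (-3)(-3) = -5.
                   | -3  -2 |

Its absolute value is |J| = 5 (the area scaling factor).

Substituting x = -2u - 3v, y = -3u - 2v into the integrand,

    8x y → 48u^2 + 104u v + 48v^2,

so the integral becomes

    ∬_R (48u^2 + 104u v + 48v^2) · |J| du dv = ∫_0^2 ∫_0^3 (240u^2 + 520u v + 240v^2) dv du.

Inner (v): 720u^2 + 2340u + 2160.
Outer (u): 10920.

Therefore ∬_D (8x y) dx dy = 10920.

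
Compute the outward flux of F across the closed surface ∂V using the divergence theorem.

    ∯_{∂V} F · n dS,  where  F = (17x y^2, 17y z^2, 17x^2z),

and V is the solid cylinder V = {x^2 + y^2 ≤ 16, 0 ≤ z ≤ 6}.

By the divergence theorem,

    ∯_{∂V} F · n dS = ∭_V (∇ · F) dV.

Compute the divergence:
    ∇ · F = ∂F_x/∂x + ∂F_y/∂y + ∂F_z/∂z = 17y^2 + 17z^2 + 17x^2 = 17x^2 + 17y^2 + 17z^2.

In cylindrical coordinates, x = r cos(θ), y = r sin(θ), z = z, dV = r dr dθ dz, with 0 ≤ r ≤ 4, 0 ≤ θ ≤ 2π, 0 ≤ z ≤ 6.

The integrand, after substitution and multiplying by the volume element, becomes (17r^2 + 17z^2) · r, so

    ∭_V (∇·F) dV = ∫_0^{2π} ∫_0^{4} ∫_0^{6} (17r^2 + 17z^2) · r dz dr dθ.

Inner (z from 0 to 6): 102r (r^2 + 12).
Middle (r from 0 to 4): 16320.
Outer (θ from 0 to 2π): 32640π.

Therefore ∯_{∂V} F · n dS = 32640π.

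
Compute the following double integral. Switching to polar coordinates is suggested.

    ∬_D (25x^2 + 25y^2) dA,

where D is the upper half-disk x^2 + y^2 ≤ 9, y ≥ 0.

The region D is 0 ≤ r ≤ 3, 0 ≤ θ ≤ π in polar coordinates, where x = r cos(θ), y = r sin(θ), and dA = r dr dθ.

Under the substitution, the integrand becomes 25r^2, so

    ∬_D (25x^2 + 25y^2) dA = ∫_{0}^{π} ∫_{0}^{3} (25r^2) · r dr dθ.

Inner integral (in r): ∫_{0}^{3} (25r^2) · r dr = 2025/4.

Outer integral (in θ): ∫_{0}^{π} (2025/4) dθ = 2025π/4.

Therefore ∬_D (25x^2 + 25y^2) dA = 2025π/4.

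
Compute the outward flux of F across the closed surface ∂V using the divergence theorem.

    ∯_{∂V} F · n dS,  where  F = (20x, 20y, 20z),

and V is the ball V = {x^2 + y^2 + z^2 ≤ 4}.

By the divergence theorem,

    ∯_{∂V} F · n dS = ∭_V (∇ · F) dV.

Compute the divergence:
    ∇ · F = ∂F_x/∂x + ∂F_y/∂y + ∂F_z/∂z = 20 + 20 + 20 = 60.

In spherical coordinates, x = ρ sin(φ) cos(θ), y = ρ sin(φ) sin(θ), z = ρ cos(φ), dV = ρ^2 sin(φ) dρ dφ dθ, with 0 ≤ ρ ≤ 2, 0 ≤ φ ≤ π, 0 ≤ θ ≤ 2π.

The integrand, after substitution and multiplying by the volume element, becomes (60) · ρ^2 sin(φ), so

    ∭_V (∇·F) dV = ∫_0^{2π} ∫_0^{π} ∫_0^{2} (60) · ρ^2 sin(φ) dρ dφ dθ.

Inner (ρ from 0 to 2): 160sin(φ).
Middle (φ from 0 to π): 320.
Outer (θ from 0 to 2π): 640π.

Therefore ∯_{∂V} F · n dS = 640π.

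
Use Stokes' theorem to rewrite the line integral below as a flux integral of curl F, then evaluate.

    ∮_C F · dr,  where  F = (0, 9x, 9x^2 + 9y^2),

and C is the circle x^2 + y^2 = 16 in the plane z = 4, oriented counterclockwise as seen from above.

Let S be the flat disk x^2 + y^2 ≤ 16 in the plane z = 4, with upward unit normal n̂ = ẑ. By Stokes' theorem,

    ∮_C F · dr = ∬_S (∇ × F) · n̂ dS = ∬_D (curl F)_z dA,

where D is the disk x^2 + y^2 ≤ 16.

Compute the curl of F = (0, 9x, 9x^2 + 9y^2):
    (∇ × F)_x = ∂F_z/∂y - ∂F_y/∂z = 18y,
    (∇ × F)_y = ∂F_x/∂z - ∂F_z/∂x = -18x,
    (∇ × F)_z = ∂F_y/∂x - ∂F_x/∂y = 9.

On z = 4, (curl F)_z = 9.

Convert to polar (x = r cos θ, y = r sin θ, dA = r dr dθ); the integrand becomes 9, so

    ∬_D (curl F)_z dA = ∫_0^{2π} ∫_0^{4} (9) · r dr dθ.

Inner (r from 0 to 4): 72.
Outer (θ from 0 to 2π): 144π.

Therefore ∮_C F · dr = 144π.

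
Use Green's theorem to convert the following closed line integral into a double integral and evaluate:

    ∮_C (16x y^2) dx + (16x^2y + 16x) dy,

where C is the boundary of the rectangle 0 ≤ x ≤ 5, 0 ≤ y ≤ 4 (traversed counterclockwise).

Green's theorem converts the closed line integral into a double integral over the enclosed region D:

    ∮_C P dx + Q dy = ∬_D (∂Q/∂x - ∂P/∂y) dA.

Here P = 16x y^2, Q = 16x^2y + 16x, so

    ∂Q/∂x = 32x y + 16,    ∂P/∂y = 32x y,
    ∂Q/∂x - ∂P/∂y = 16.

D is the region 0 ≤ x ≤ 5, 0 ≤ y ≤ 4. Evaluating the double integral:

    ∬_D (16) dA = ∫_0^{5} ∫_0^{4} (16) dy dx.

Inner (y from 0 to 4): 64.
Outer (x from 0 to 5): 320.

Therefore ∮_C P dx + Q dy = 320.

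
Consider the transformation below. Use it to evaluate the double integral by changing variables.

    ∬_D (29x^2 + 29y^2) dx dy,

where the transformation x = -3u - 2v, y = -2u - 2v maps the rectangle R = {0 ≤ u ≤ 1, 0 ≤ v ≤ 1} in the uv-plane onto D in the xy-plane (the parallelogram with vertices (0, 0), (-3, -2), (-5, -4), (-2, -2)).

Compute the Jacobian determinant of (x, y) with respect to (u, v):

    ∂(x,y)/∂(u,v) = | -3  -2 | = (-3)(-2) - (-2)(-2) = 2.
                   | -2  -2 |

Its absolute value is |J| = 2 (the area scaling factor).

Substituting x = -3u - 2v, y = -2u - 2v into the integrand,

    29x^2 + 29y^2 → 377u^2 + 580u v + 232v^2,

so the integral becomes

    ∬_R (377u^2 + 580u v + 232v^2) · |J| du dv = ∫_0^1 ∫_0^1 (754u^2 + 1160u v + 464v^2) dv du.

Inner (v): 754u^2 + 580u + 464/3.
Outer (u): 696.

Therefore ∬_D (29x^2 + 29y^2) dx dy = 696.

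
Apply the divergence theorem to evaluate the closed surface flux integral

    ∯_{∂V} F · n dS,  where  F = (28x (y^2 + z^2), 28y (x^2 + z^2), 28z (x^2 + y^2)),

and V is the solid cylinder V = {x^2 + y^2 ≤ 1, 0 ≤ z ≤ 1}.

By the divergence theorem,

    ∯_{∂V} F · n dS = ∭_V (∇ · F) dV.

Compute the divergence:
    ∇ · F = ∂F_x/∂x + ∂F_y/∂y + ∂F_z/∂z = 28y^2 + 28z^2 + 28x^2 + 28z^2 + 28x^2 + 28y^2 = 56x^2 + 56y^2 + 56z^2.

In cylindrical coordinates, x = r cos(θ), y = r sin(θ), z = z, dV = r dr dθ dz, with 0 ≤ r ≤ 1, 0 ≤ θ ≤ 2π, 0 ≤ z ≤ 1.

The integrand, after substitution and multiplying by the volume element, becomes (56r^2 + 56z^2) · r, so

    ∭_V (∇·F) dV = ∫_0^{2π} ∫_0^{1} ∫_0^{1} (56r^2 + 56z^2) · r dz dr dθ.

Inner (z from 0 to 1): 56r (r^2 + 1/3).
Middle (r from 0 to 1): 70/3.
Outer (θ from 0 to 2π): 140π/3.

Therefore ∯_{∂V} F · n dS = 140π/3.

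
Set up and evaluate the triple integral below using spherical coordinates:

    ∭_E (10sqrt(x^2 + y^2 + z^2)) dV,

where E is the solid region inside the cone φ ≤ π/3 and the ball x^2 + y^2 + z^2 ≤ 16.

In spherical coordinates, x = ρ sin(φ) cos(θ), y = ρ sin(φ) sin(θ), z = ρ cos(φ), and dV = ρ^2 sin(φ) dρ dφ dθ.

The integrand becomes 10ρ, so

    ∭_E (10sqrt(x^2 + y^2 + z^2)) dV = ∫_{0}^{2π} ∫_{0}^{π/3} ∫_{0}^{4} (10ρ) · ρ^2 sin(φ) dρ dφ dθ.

Inner (ρ): 640sin(φ).
Middle (φ): 320.
Outer (θ): 640π.

Therefore the triple integral equals 640π.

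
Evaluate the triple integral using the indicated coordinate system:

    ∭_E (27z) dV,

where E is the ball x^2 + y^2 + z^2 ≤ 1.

In spherical coordinates, x = ρ sin(φ) cos(θ), y = ρ sin(φ) sin(θ), z = ρ cos(φ), and dV = ρ^2 sin(φ) dρ dφ dθ.

The integrand becomes 27ρ cos(φ), so

    ∭_E (27z) dV = ∫_{0}^{2π} ∫_{0}^{π} ∫_{0}^{1} (27ρ cos(φ)) · ρ^2 sin(φ) dρ dφ dθ.

Inner (ρ): 27sin(2φ)/8.
Middle (φ): 0.
Outer (θ): 0.

Therefore the triple integral equals 0.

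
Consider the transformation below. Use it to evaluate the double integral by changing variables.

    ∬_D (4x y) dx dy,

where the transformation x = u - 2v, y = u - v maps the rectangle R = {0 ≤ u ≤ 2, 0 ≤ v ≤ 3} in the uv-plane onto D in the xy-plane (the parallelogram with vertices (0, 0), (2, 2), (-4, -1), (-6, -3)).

Compute the Jacobian determinant of (x, y) with respect to (u, v):

    ∂(x,y)/∂(u,v) = | 1  -2 | = (1)(-1) - (-2)(1) = 1.
                   | 1  -1 |

Its absolute value is |J| = 1 (the area scaling factor).

Substituting x = u - 2v, y = u - v into the integrand,

    4x y → 4u^2 - 12u v + 8v^2,

so the integral becomes

    ∬_R (4u^2 - 12u v + 8v^2) · |J| du dv = ∫_0^2 ∫_0^3 (4u^2 - 12u v + 8v^2) dv du.

Inner (v): 12u^2 - 54u + 72.
Outer (u): 68.

Therefore ∬_D (4x y) dx dy = 68.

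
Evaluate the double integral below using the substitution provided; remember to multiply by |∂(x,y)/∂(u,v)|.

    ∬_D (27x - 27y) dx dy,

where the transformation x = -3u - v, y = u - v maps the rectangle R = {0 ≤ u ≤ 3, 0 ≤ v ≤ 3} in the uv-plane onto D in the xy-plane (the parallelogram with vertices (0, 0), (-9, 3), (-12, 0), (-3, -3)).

Compute the Jacobian determinant of (x, y) with respect to (u, v):

    ∂(x,y)/∂(u,v) = | -3  -1 | = (-3)(-1) - (-1)(1) = 4.
                   | 1  -1 |

Its absolute value is |J| = 4 (the area scaling factor).

Substituting x = -3u - v, y = u - v into the integrand,

    27x - 27y → -108u,

so the integral becomes

    ∬_R (-108u) · |J| du dv = ∫_0^3 ∫_0^3 (-432u) dv du.

Inner (v): -1296u.
Outer (u): -5832.

Therefore ∬_D (27x - 27y) dx dy = -5832.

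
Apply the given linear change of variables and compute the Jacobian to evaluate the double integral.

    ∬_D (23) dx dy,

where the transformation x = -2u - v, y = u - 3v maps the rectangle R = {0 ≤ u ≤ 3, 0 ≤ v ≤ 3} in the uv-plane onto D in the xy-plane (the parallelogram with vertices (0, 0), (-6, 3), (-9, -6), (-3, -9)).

Compute the Jacobian determinant of (x, y) with respect to (u, v):

    ∂(x,y)/∂(u,v) = | -2  -1 | = (-2)(-3) - (-1)(1) = 7.
                   | 1  -3 |

Its absolute value is |J| = 7 (the area scaling factor).

Substituting x = -2u - v, y = u - 3v into the integrand,

    23 → 23,

so the integral becomes

    ∬_R (23) · |J| du dv = ∫_0^3 ∫_0^3 (161) dv du.

Inner (v): 483.
Outer (u): 1449.

Therefore ∬_D (23) dx dy = 1449.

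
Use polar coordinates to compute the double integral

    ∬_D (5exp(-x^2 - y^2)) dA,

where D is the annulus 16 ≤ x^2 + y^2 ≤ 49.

The region D is 4 ≤ r ≤ 7, 0 ≤ θ ≤ 2π in polar coordinates, where x = r cos(θ), y = r sin(θ), and dA = r dr dθ.

Under the substitution, the integrand becomes 5exp(-r^2), so

    ∬_D (5exp(-x^2 - y^2)) dA = ∫_{0}^{2π} ∫_{4}^{7} (5exp(-r^2)) · r dr dθ.

Inner integral (in r): ∫_{4}^{7} (5exp(-r^2)) · r dr = -(5 - 5exp(33))exp(-49)/2.

Outer integral (in θ): ∫_{0}^{2π} (-(5 - 5exp(33))exp(-49)/2) dθ = -5π (1 - exp(33))exp(-49).

Therefore ∬_D (5exp(-x^2 - y^2)) dA = -5π (1 - exp(33))exp(-49).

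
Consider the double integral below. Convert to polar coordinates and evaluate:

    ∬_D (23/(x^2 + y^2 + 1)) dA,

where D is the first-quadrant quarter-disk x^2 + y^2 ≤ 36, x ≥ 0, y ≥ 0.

The region D is 0 ≤ r ≤ 6, 0 ≤ θ ≤ π/2 in polar coordinates, where x = r cos(θ), y = r sin(θ), and dA = r dr dθ.

Under the substitution, the integrand becomes 23/(r^2 + 1), so

    ∬_D (23/(x^2 + y^2 + 1)) dA = ∫_{0}^{π/2} ∫_{0}^{6} (23/(r^2 + 1)) · r dr dθ.

Inner integral (in r): ∫_{0}^{6} (23/(r^2 + 1)) · r dr = 23log(37)/2.

Outer integral (in θ): ∫_{0}^{π/2} (23log(37)/2) dθ = 23π log(37)/4.

Therefore ∬_D (23/(x^2 + y^2 + 1)) dA = 23π log(37)/4.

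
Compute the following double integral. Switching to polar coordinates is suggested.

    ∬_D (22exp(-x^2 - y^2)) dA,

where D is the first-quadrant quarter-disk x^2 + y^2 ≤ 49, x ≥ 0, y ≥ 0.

The region D is 0 ≤ r ≤ 7, 0 ≤ θ ≤ π/2 in polar coordinates, where x = r cos(θ), y = r sin(θ), and dA = r dr dθ.

Under the substitution, the integrand becomes 22exp(-r^2), so

    ∬_D (22exp(-x^2 - y^2)) dA = ∫_{0}^{π/2} ∫_{0}^{7} (22exp(-r^2)) · r dr dθ.

Inner integral (in r): ∫_{0}^{7} (22exp(-r^2)) · r dr = 11 - 11exp(-49).

Outer integral (in θ): ∫_{0}^{π/2} (11 - 11exp(-49)) dθ = -11π (1 - exp(49))exp(-49)/2.

Therefore ∬_D (22exp(-x^2 - y^2)) dA = -11π (1 - exp(49))exp(-49)/2.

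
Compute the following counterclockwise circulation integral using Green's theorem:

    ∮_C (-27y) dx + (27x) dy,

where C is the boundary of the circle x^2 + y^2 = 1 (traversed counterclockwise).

Green's theorem converts the closed line integral into a double integral over the enclosed region D:

    ∮_C P dx + Q dy = ∬_D (∂Q/∂x - ∂P/∂y) dA.

Here P = -27y, Q = 27x, so

    ∂Q/∂x = 27,    ∂P/∂y = -27,
    ∂Q/∂x - ∂P/∂y = 54.

D is the region x^2 + y^2 ≤ 1. Evaluating the double integral:

In polar coordinates (x = r cos θ, y = r sin θ, dA = r dr dθ) the integrand becomes 54, so

    ∬_D (54) dA = ∫_0^{2π} ∫_0^{1} (54) · r dr dθ.

Inner (r from 0 to 1): 27.
Outer (θ from 0 to 2π): 54π.

Therefore ∮_C P dx + Q dy = 54π.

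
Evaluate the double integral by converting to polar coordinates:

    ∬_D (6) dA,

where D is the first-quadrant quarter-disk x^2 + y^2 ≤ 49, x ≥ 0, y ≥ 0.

The region D is 0 ≤ r ≤ 7, 0 ≤ θ ≤ π/2 in polar coordinates, where x = r cos(θ), y = r sin(θ), and dA = r dr dθ.

Under the substitution, the integrand becomes 6, so

    ∬_D (6) dA = ∫_{0}^{π/2} ∫_{0}^{7} (6) · r dr dθ.

Inner integral (in r): ∫_{0}^{7} (6) · r dr = 147.

Outer integral (in θ): ∫_{0}^{π/2} (147) dθ = 147π/2.

Therefore ∬_D (6) dA = 147π/2.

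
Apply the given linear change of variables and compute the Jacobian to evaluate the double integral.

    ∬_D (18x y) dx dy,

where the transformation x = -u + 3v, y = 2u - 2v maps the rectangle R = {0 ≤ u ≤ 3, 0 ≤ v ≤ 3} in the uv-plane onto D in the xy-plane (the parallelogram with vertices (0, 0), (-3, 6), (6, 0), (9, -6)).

Compute the Jacobian determinant of (x, y) with respect to (u, v):

    ∂(x,y)/∂(u,v) = | -1  3 | = (-1)(-2) - (3)(2) = -4.
                   | 2  -2 |

Its absolute value is |J| = 4 (the area scaling factor).

Substituting x = -u + 3v, y = 2u - 2v into the integrand,

    18x y → -36u^2 + 144u v - 108v^2,

so the integral becomes

    ∬_R (-36u^2 + 144u v - 108v^2) · |J| du dv = ∫_0^3 ∫_0^3 (-144u^2 + 576u v - 432v^2) dv du.

Inner (v): -432u^2 + 2592u - 3888.
Outer (u): -3888.

Therefore ∬_D (18x y) dx dy = -3888.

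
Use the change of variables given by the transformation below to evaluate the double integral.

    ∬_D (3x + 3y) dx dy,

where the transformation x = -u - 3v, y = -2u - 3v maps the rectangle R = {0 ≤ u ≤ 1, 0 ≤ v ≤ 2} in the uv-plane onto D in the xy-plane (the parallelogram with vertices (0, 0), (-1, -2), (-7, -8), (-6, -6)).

Compute the Jacobian determinant of (x, y) with respect to (u, v):

    ∂(x,y)/∂(u,v) = | -1  -3 | = (-1)(-3) - (-3)(-2) = -3.
                   | -2  -3 |

Its absolute value is |J| = 3 (the area scaling factor).

Substituting x = -u - 3v, y = -2u - 3v into the integrand,

    3x + 3y → -9u - 18v,

so the integral becomes

    ∬_R (-9u - 18v) · |J| du dv = ∫_0^1 ∫_0^2 (-27u - 54v) dv du.

Inner (v): -54u - 108.
Outer (u): -135.

Therefore ∬_D (3x + 3y) dx dy = -135.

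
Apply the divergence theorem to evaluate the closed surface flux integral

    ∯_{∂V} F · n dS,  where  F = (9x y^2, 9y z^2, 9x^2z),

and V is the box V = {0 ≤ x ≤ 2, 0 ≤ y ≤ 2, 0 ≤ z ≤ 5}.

By the divergence theorem,

    ∯_{∂V} F · n dS = ∭_V (∇ · F) dV.

Compute the divergence:
    ∇ · F = ∂F_x/∂x + ∂F_y/∂y + ∂F_z/∂z = 9y^2 + 9z^2 + 9x^2 = 9x^2 + 9y^2 + 9z^2.

V is a rectangular box, so dV = dx dy dz with 0 ≤ x ≤ 2, 0 ≤ y ≤ 2, 0 ≤ z ≤ 5.

Integrate (9x^2 + 9y^2 + 9z^2) over V as an iterated integral:

    ∭_V (∇·F) dV = ∫_0^{2} ∫_0^{2} ∫_0^{5} (9x^2 + 9y^2 + 9z^2) dz dy dx.

Inner (z from 0 to 5): 45x^2 + 45y^2 + 375.
Middle (y from 0 to 2): 90x^2 + 870.
Outer (x from 0 to 2): 1980.

Therefore ∯_{∂V} F · n dS = 1980.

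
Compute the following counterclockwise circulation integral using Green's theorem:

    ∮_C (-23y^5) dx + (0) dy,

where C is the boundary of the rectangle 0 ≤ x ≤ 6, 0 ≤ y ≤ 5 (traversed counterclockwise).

Green's theorem converts the closed line integral into a double integral over the enclosed region D:

    ∮_C P dx + Q dy = ∬_D (∂Q/∂x - ∂P/∂y) dA.

Here P = -23y^5, Q = 0, so

    ∂Q/∂x = 0,    ∂P/∂y = -115y^4,
    ∂Q/∂x - ∂P/∂y = 115y^4.

D is the region 0 ≤ x ≤ 6, 0 ≤ y ≤ 5. Evaluating the double integral:

    ∬_D (115y^4) dA = ∫_0^{6} ∫_0^{5} (115y^4) dy dx.

Inner (y from 0 to 5): 71875.
Outer (x from 0 to 6): 431250.

Therefore ∮_C P dx + Q dy = 431250.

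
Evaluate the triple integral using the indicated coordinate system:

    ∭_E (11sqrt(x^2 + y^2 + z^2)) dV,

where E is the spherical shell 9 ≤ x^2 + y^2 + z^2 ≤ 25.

In spherical coordinates, x = ρ sin(φ) cos(θ), y = ρ sin(φ) sin(θ), z = ρ cos(φ), and dV = ρ^2 sin(φ) dρ dφ dθ.

The integrand becomes 11ρ, so

    ∭_E (11sqrt(x^2 + y^2 + z^2)) dV = ∫_{0}^{2π} ∫_{0}^{π} ∫_{3}^{5} (11ρ) · ρ^2 sin(φ) dρ dφ dθ.

Inner (ρ): 1496sin(φ).
Middle (φ): 2992.
Outer (θ): 5984π.

Therefore the triple integral equals 5984π.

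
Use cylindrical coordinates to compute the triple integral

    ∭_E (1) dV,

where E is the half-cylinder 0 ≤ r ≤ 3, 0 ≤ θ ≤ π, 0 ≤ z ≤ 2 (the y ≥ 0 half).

In cylindrical coordinates, x = r cos(θ), y = r sin(θ), z = z, and dV = r dr dθ dz.

The integrand becomes 1, so

    ∭_E (1) dV = ∫_{0}^{π} ∫_{0}^{3} ∫_{0}^{2} (1) · r dz dr dθ.

Inner (z): 2r.
Middle (r from 0 to 3): 9.
Outer (θ): 9π.

Therefore the triple integral equals 9π.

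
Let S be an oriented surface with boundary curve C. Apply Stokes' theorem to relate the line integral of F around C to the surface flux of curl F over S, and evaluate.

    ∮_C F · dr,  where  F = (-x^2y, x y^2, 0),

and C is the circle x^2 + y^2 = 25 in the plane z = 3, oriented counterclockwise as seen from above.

Let S be the flat disk x^2 + y^2 ≤ 25 in the plane z = 3, with upward unit normal n̂ = ẑ. By Stokes' theorem,

    ∮_C F · dr = ∬_S (∇ × F) · n̂ dS = ∬_D (curl F)_z dA,

where D is the disk x^2 + y^2 ≤ 25.

Compute the curl of F = (-x^2y, x y^2, 0):
    (∇ × F)_x = ∂F_z/∂y - ∂F_y/∂z = 0,
    (∇ × F)_y = ∂F_x/∂z - ∂F_z/∂x = 0,
    (∇ × F)_z = ∂F_y/∂x - ∂F_x/∂y = x^2 + y^2.

On z = 3, (curl F)_z = x^2 + y^2.

Convert to polar (x = r cos θ, y = r sin θ, dA = r dr dθ); the integrand becomes r^2, so

    ∬_D (curl F)_z dA = ∫_0^{2π} ∫_0^{5} (r^2) · r dr dθ.

Inner (r from 0 to 5): 625/4.
Outer (θ from 0 to 2π): 625π/2.

Therefore ∮_C F · dr = 625π/2.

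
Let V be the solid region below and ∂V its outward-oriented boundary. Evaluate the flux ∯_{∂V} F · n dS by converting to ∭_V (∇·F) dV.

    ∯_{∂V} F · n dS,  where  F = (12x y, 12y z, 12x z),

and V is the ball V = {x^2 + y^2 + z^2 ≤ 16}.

By the divergence theorem,

    ∯_{∂V} F · n dS = ∭_V (∇ · F) dV.

Compute the divergence:
    ∇ · F = ∂F_x/∂x + ∂F_y/∂y + ∂F_z/∂z = 12y + 12z + 12x = 12x + 12y + 12z.

In spherical coordinates, x = ρ sin(φ) cos(θ), y = ρ sin(φ) sin(θ), z = ρ cos(φ), dV = ρ^2 sin(φ) dρ dφ dθ, with 0 ≤ ρ ≤ 4, 0 ≤ φ ≤ π, 0 ≤ θ ≤ 2π.

The integrand, after substitution and multiplying by the volume element, becomes (12ρ (sqrt(2)sin(φ)sin(θ + π/4) + cos(φ))) · ρ^2 sin(φ), so

    ∭_V (∇·F) dV = ∫_0^{2π} ∫_0^{π} ∫_0^{4} (12ρ (sqrt(2)sin(φ)sin(θ + π/4) + cos(φ))) · ρ^2 sin(φ) dρ dφ dθ.

Inner (ρ from 0 to 4): 768(sqrt(2)sin(φ)sin(θ + π/4) + cos(φ))sin(φ).
Middle (φ from 0 to π): 384sqrt(2)π sin(θ + π/4).
Outer (θ from 0 to 2π): 0.

Therefore ∯_{∂V} F · n dS = 0.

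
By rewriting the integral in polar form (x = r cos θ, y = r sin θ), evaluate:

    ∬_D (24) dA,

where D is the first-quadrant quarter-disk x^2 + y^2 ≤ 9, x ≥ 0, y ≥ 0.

The region D is 0 ≤ r ≤ 3, 0 ≤ θ ≤ π/2 in polar coordinates, where x = r cos(θ), y = r sin(θ), and dA = r dr dθ.

Under the substitution, the integrand becomes 24, so

    ∬_D (24) dA = ∫_{0}^{π/2} ∫_{0}^{3} (24) · r dr dθ.

Inner integral (in r): ∫_{0}^{3} (24) · r dr = 108.

Outer integral (in θ): ∫_{0}^{π/2} (108) dθ = 54π.

Therefore ∬_D (24) dA = 54π.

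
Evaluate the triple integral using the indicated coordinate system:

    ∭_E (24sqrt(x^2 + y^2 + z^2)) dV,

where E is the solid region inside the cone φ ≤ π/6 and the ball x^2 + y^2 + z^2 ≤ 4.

In spherical coordinates, x = ρ sin(φ) cos(θ), y = ρ sin(φ) sin(θ), z = ρ cos(φ), and dV = ρ^2 sin(φ) dρ dφ dθ.

The integrand becomes 24ρ, so

    ∭_E (24sqrt(x^2 + y^2 + z^2)) dV = ∫_{0}^{2π} ∫_{0}^{π/6} ∫_{0}^{2} (24ρ) · ρ^2 sin(φ) dρ dφ dθ.

Inner (ρ): 96sin(φ).
Middle (φ): 96 - 48sqrt(3).
Outer (θ): 96π (2 - sqrt(3)).

Therefore the triple integral equals 96π (2 - sqrt(3)).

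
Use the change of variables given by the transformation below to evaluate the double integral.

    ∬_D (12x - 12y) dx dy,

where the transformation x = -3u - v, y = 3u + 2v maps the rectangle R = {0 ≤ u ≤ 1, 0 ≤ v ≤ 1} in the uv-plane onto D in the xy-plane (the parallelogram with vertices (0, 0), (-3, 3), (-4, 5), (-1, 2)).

Compute the Jacobian determinant of (x, y) with respect to (u, v):

    ∂(x,y)/∂(u,v) = | -3  -1 | = (-3)(2) - (-1)(3) = -3.
                   | 3  2 |

Its absolute value is |J| = 3 (the area scaling factor).

Substituting x = -3u - v, y = 3u + 2v into the integrand,

    12x - 12y → -72u - 36v,

so the integral becomes

    ∬_R (-72u - 36v) · |J| du dv = ∫_0^1 ∫_0^1 (-216u - 108v) dv du.

Inner (v): -216u - 54.
Outer (u): -162.

Therefore ∬_D (12x - 12y) dx dy = -162.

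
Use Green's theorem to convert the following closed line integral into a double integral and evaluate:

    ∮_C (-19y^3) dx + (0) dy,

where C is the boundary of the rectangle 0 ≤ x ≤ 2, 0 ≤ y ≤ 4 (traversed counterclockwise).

Green's theorem converts the closed line integral into a double integral over the enclosed region D:

    ∮_C P dx + Q dy = ∬_D (∂Q/∂x - ∂P/∂y) dA.

Here P = -19y^3, Q = 0, so

    ∂Q/∂x = 0,    ∂P/∂y = -57y^2,
    ∂Q/∂x - ∂P/∂y = 57y^2.

D is the region 0 ≤ x ≤ 2, 0 ≤ y ≤ 4. Evaluating the double integral:

    ∬_D (57y^2) dA = ∫_0^{2} ∫_0^{4} (57y^2) dy dx.

Inner (y from 0 to 4): 1216.
Outer (x from 0 to 2): 2432.

Therefore ∮_C P dx + Q dy = 2432.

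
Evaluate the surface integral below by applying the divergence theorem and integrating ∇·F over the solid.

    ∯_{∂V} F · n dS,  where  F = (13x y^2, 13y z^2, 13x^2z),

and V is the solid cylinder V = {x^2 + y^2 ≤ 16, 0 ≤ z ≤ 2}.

By the divergence theorem,

    ∯_{∂V} F · n dS = ∭_V (∇ · F) dV.

Compute the divergence:
    ∇ · F = ∂F_x/∂x + ∂F_y/∂y + ∂F_z/∂z = 13y^2 + 13z^2 + 13x^2 = 13x^2 + 13y^2 + 13z^2.

In cylindrical coordinates, x = r cos(θ), y = r sin(θ), z = z, dV = r dr dθ dz, with 0 ≤ r ≤ 4, 0 ≤ θ ≤ 2π, 0 ≤ z ≤ 2.

The integrand, after substitution and multiplying by the volume element, becomes (13r^2 + 13z^2) · r, so

    ∭_V (∇·F) dV = ∫_0^{2π} ∫_0^{4} ∫_0^{2} (13r^2 + 13z^2) · r dz dr dθ.

Inner (z from 0 to 2): 26r (r^2 + 4/3).
Middle (r from 0 to 4): 5824/3.
Outer (θ from 0 to 2π): 11648π/3.

Therefore ∯_{∂V} F · n dS = 11648π/3.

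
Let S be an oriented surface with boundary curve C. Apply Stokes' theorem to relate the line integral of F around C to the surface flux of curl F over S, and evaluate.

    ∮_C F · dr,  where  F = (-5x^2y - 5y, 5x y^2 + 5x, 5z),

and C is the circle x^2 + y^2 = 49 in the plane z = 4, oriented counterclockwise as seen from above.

Let S be the flat disk x^2 + y^2 ≤ 49 in the plane z = 4, with upward unit normal n̂ = ẑ. By Stokes' theorem,

    ∮_C F · dr = ∬_S (∇ × F) · n̂ dS = ∬_D (curl F)_z dA,

where D is the disk x^2 + y^2 ≤ 49.

Compute the curl of F = (-5x^2y - 5y, 5x y^2 + 5x, 5z):
    (∇ × F)_x = ∂F_z/∂y - ∂F_y/∂z = 0,
    (∇ × F)_y = ∂F_x/∂z - ∂F_z/∂x = 0,
    (∇ × F)_z = ∂F_y/∂x - ∂F_x/∂y = 5x^2 + 5y^2 + 10.

On z = 4, (curl F)_z = 5x^2 + 5y^2 + 10.

Convert to polar (x = r cos θ, y = r sin θ, dA = r dr dθ); the integrand becomes 5r^2 + 10, so

    ∬_D (curl F)_z dA = ∫_0^{2π} ∫_0^{7} (5r^2 + 10) · r dr dθ.

Inner (r from 0 to 7): 12985/4.
Outer (θ from 0 to 2π): 12985π/2.

Therefore ∮_C F · dr = 12985π/2.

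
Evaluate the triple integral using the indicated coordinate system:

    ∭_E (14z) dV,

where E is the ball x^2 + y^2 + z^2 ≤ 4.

In spherical coordinates, x = ρ sin(φ) cos(θ), y = ρ sin(φ) sin(θ), z = ρ cos(φ), and dV = ρ^2 sin(φ) dρ dφ dθ.

The integrand becomes 14ρ cos(φ), so

    ∭_E (14z) dV = ∫_{0}^{2π} ∫_{0}^{π} ∫_{0}^{2} (14ρ cos(φ)) · ρ^2 sin(φ) dρ dφ dθ.

Inner (ρ): 28sin(2φ).
Middle (φ): 0.
Outer (θ): 0.

Therefore the triple integral equals 0.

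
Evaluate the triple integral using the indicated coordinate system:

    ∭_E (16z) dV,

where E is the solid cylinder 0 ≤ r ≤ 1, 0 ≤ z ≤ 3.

In cylindrical coordinates, x = r cos(θ), y = r sin(θ), z = z, and dV = r dr dθ dz.

The integrand becomes 16z, so

    ∭_E (16z) dV = ∫_{0}^{2π} ∫_{0}^{1} ∫_{0}^{3} (16z) · r dz dr dθ.

Inner (z): 72r.
Middle (r from 0 to 1): 36.
Outer (θ): 72π.

Therefore the triple integral equals 72π.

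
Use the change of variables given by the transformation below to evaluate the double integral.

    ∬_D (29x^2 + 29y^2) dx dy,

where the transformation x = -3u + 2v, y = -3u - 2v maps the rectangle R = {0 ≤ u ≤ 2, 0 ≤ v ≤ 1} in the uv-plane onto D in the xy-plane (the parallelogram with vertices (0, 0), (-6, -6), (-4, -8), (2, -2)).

Compute the Jacobian determinant of (x, y) with respect to (u, v):

    ∂(x,y)/∂(u,v) = | -3  2 | = (-3)(-2) - (2)(-3) = 12.
                   | -3  -2 |

Its absolute value is |J| = 12 (the area scaling factor).

Substituting x = -3u + 2v, y = -3u - 2v into the integrand,

    29x^2 + 29y^2 → 522u^2 + 232v^2,

so the integral becomes

    ∬_R (522u^2 + 232v^2) · |J| du dv = ∫_0^2 ∫_0^1 (6264u^2 + 2784v^2) dv du.

Inner (v): 6264u^2 + 928.
Outer (u): 18560.

Therefore ∬_D (29x^2 + 29y^2) dx dy = 18560.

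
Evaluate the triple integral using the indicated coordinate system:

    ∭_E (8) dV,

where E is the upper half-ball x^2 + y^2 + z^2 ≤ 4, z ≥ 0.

In spherical coordinates, x = ρ sin(φ) cos(θ), y = ρ sin(φ) sin(θ), z = ρ cos(φ), and dV = ρ^2 sin(φ) dρ dφ dθ.

The integrand becomes 8, so

    ∭_E (8) dV = ∫_{0}^{2π} ∫_{0}^{π/2} ∫_{0}^{2} (8) · ρ^2 sin(φ) dρ dφ dθ.

Inner (ρ): 64sin(φ)/3.
Middle (φ): 64/3.
Outer (θ): 128π/3.

Therefore the triple integral equals 128π/3.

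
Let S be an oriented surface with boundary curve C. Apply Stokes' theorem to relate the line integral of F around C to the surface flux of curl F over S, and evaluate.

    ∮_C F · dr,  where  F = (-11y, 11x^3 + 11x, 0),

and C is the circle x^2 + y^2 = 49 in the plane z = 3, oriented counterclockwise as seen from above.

Let S be the flat disk x^2 + y^2 ≤ 49 in the plane z = 3, with upward unit normal n̂ = ẑ. By Stokes' theorem,

    ∮_C F · dr = ∬_S (∇ × F) · n̂ dS = ∬_D (curl F)_z dA,

where D is the disk x^2 + y^2 ≤ 49.

Compute the curl of F = (-11y, 11x^3 + 11x, 0):
    (∇ × F)_x = ∂F_z/∂y - ∂F_y/∂z = 0,
    (∇ × F)_y = ∂F_x/∂z - ∂F_z/∂x = 0,
    (∇ × F)_z = ∂F_y/∂x - ∂F_x/∂y = 33x^2 + 22.

On z = 3, (curl F)_z = 33x^2 + 22.

Convert to polar (x = r cos θ, y = r sin θ, dA = r dr dθ); the integrand becomes 33r^2cos(θ)^2 + 22, so

    ∬_D (curl F)_z dA = ∫_0^{2π} ∫_0^{7} (33r^2cos(θ)^2 + 22) · r dr dθ.

Inner (r from 0 to 7): 79233cos(θ)^2/4 + 539.
Outer (θ from 0 to 2π): 83545π/4.

Therefore ∮_C F · dr = 83545π/4.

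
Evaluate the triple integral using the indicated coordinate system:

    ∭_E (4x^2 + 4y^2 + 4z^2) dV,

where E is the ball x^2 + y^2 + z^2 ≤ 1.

In spherical coordinates, x = ρ sin(φ) cos(θ), y = ρ sin(φ) sin(θ), z = ρ cos(φ), and dV = ρ^2 sin(φ) dρ dφ dθ.

The integrand becomes 4ρ^2, so

    ∭_E (4x^2 + 4y^2 + 4z^2) dV = ∫_{0}^{2π} ∫_{0}^{π} ∫_{0}^{1} (4ρ^2) · ρ^2 sin(φ) dρ dφ dθ.

Inner (ρ): 4sin(φ)/5.
Middle (φ): 8/5.
Outer (θ): 16π/5.

Therefore the triple integral equals 16π/5.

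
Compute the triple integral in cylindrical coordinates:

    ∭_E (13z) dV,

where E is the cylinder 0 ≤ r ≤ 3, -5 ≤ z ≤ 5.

In cylindrical coordinates, x = r cos(θ), y = r sin(θ), z = z, and dV = r dr dθ dz.

The integrand becomes 13z, so

    ∭_E (13z) dV = ∫_{0}^{2π} ∫_{0}^{3} ∫_{-5}^{5} (13z) · r dz dr dθ.

Inner (z): 0.
Middle (r from 0 to 3): 0.
Outer (θ): 0.

Therefore the triple integral equals 0.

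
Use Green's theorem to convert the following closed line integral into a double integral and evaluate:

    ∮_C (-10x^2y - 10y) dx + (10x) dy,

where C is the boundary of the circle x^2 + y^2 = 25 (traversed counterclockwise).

Green's theorem converts the closed line integral into a double integral over the enclosed region D:

    ∮_C P dx + Q dy = ∬_D (∂Q/∂x - ∂P/∂y) dA.

Here P = -10x^2y - 10y, Q = 10x, so

    ∂Q/∂x = 10,    ∂P/∂y = -10x^2 - 10,
    ∂Q/∂x - ∂P/∂y = 10x^2 + 20.

D is the region x^2 + y^2 ≤ 25. Evaluating the double integral:

In polar coordinates (x = r cos θ, y = r sin θ, dA = r dr dθ) the integrand becomes 10r^2cos(θ)^2 + 20, so

    ∬_D (10x^2 + 20) dA = ∫_0^{2π} ∫_0^{5} (10r^2cos(θ)^2 + 20) · r dr dθ.

Inner (r from 0 to 5): 3125cos(θ)^2/2 + 250.
Outer (θ from 0 to 2π): 4125π/2.

Therefore ∮_C P dx + Q dy = 4125π/2.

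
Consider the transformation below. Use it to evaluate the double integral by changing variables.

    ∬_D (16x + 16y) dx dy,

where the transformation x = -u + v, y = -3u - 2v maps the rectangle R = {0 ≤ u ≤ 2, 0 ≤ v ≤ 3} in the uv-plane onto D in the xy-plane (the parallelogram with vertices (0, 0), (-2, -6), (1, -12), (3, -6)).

Compute the Jacobian determinant of (x, y) with respect to (u, v):

    ∂(x,y)/∂(u,v) = | -1  1 | = (-1)(-2) - (1)(-3) = 5.
                   | -3  -2 |

Its absolute value is |J| = 5 (the area scaling factor).

Substituting x = -u + v, y = -3u - 2v into the integrand,

    16x + 16y → -64u - 16v,

so the integral becomes

    ∬_R (-64u - 16v) · |J| du dv = ∫_0^2 ∫_0^3 (-320u - 80v) dv du.

Inner (v): -960u - 360.
Outer (u): -2640.

Therefore ∬_D (16x + 16y) dx dy = -2640.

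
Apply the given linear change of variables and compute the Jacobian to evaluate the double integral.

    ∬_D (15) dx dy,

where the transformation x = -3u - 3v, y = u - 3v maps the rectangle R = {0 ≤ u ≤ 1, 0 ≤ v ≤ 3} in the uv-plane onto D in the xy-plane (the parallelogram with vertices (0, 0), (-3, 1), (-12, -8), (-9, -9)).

Compute the Jacobian determinant of (x, y) with respect to (u, v):

    ∂(x,y)/∂(u,v) = | -3  -3 | = (-3)(-3) - (-3)(1) = 12.
                   | 1  -3 |

Its absolute value is |J| = 12 (the area scaling factor).

Substituting x = -3u - 3v, y = u - 3v into the integrand,

    15 → 15,

so the integral becomes

    ∬_R (15) · |J| du dv = ∫_0^1 ∫_0^3 (180) dv du.

Inner (v): 540.
Outer (u): 540.

Therefore ∬_D (15) dx dy = 540.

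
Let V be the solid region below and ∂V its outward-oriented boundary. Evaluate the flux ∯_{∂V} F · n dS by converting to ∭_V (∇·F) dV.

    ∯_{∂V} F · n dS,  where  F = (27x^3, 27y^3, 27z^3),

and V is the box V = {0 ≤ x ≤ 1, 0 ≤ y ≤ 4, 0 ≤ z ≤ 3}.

By the divergence theorem,

    ∯_{∂V} F · n dS = ∭_V (∇ · F) dV.

Compute the divergence:
    ∇ · F = ∂F_x/∂x + ∂F_y/∂y + ∂F_z/∂z = 81x^2 + 81y^2 + 81z^2.

V is a rectangular box, so dV = dx dy dz with 0 ≤ x ≤ 1, 0 ≤ y ≤ 4, 0 ≤ z ≤ 3.

Integrate (81x^2 + 81y^2 + 81z^2) over V as an iterated integral:

    ∭_V (∇·F) dV = ∫_0^{1} ∫_0^{4} ∫_0^{3} (81x^2 + 81y^2 + 81z^2) dz dy dx.

Inner (z from 0 to 3): 243x^2 + 243y^2 + 729.
Middle (y from 0 to 4): 972x^2 + 8100.
Outer (x from 0 to 1): 8424.

Therefore ∯_{∂V} F · n dS = 8424.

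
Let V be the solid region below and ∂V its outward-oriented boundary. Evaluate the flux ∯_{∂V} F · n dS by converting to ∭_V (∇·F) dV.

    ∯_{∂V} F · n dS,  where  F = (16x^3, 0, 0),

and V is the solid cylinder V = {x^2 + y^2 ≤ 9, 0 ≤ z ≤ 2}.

By the divergence theorem,

    ∯_{∂V} F · n dS = ∭_V (∇ · F) dV.

Compute the divergence:
    ∇ · F = ∂F_x/∂x + ∂F_y/∂y + ∂F_z/∂z = 48x^2 + 0 + 0 = 48x^2.

In cylindrical coordinates, x = r cos(θ), y = r sin(θ), z = z, dV = r dr dθ dz, with 0 ≤ r ≤ 3, 0 ≤ θ ≤ 2π, 0 ≤ z ≤ 2.

The integrand, after substitution and multiplying by the volume element, becomes (48r^2cos(θ)^2) · r, so

    ∭_V (∇·F) dV = ∫_0^{2π} ∫_0^{3} ∫_0^{2} (48r^2cos(θ)^2) · r dz dr dθ.

Inner (z from 0 to 2): 96r^3cos(θ)^2.
Middle (r from 0 to 3): 1944cos(θ)^2.
Outer (θ from 0 to 2π): 1944π.

Therefore ∯_{∂V} F · n dS = 1944π.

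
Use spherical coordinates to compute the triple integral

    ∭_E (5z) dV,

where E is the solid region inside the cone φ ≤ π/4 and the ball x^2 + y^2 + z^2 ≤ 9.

In spherical coordinates, x = ρ sin(φ) cos(θ), y = ρ sin(φ) sin(θ), z = ρ cos(φ), and dV = ρ^2 sin(φ) dρ dφ dθ.

The integrand becomes 5ρ cos(φ), so

    ∭_E (5z) dV = ∫_{0}^{2π} ∫_{0}^{π/4} ∫_{0}^{3} (5ρ cos(φ)) · ρ^2 sin(φ) dρ dφ dθ.

Inner (ρ): 405sin(2φ)/8.
Middle (φ): 405/16.
Outer (θ): 405π/8.

Therefore the triple integral equals 405π/8.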